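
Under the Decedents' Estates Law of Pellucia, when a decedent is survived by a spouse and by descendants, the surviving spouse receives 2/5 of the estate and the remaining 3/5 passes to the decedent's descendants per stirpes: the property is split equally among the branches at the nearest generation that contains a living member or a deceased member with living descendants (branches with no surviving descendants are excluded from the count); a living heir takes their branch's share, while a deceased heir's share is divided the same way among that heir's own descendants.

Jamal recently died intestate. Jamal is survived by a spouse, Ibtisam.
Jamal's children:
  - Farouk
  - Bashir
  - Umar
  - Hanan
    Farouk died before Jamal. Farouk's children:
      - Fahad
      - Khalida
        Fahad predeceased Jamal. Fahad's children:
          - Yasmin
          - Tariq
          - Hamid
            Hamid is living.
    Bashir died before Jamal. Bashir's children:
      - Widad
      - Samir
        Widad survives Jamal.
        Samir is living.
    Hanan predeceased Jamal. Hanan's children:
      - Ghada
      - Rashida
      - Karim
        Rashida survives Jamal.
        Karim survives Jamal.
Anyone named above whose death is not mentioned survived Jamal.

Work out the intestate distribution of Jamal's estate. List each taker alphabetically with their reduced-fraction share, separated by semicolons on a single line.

Ghada 1/20; Hamid 1/40; Ibtisam 2/5; Karim 1/20; Khalida 3/40; Rashida 1/20; Samir 3/40; Tariq 1/40; Umar 3/20; Widad 3/40; Yasmin 1/40

Ibtisam, as surviving spouse, takes 2/5.
The remaining 3/5 passes to Jamal's descendants per stirpes.
The 3/5 is divided into 4 equal shares of 3/20 among Farouk, Bashir, Umar, Hanan.
Farouk predeceased; the 3/20 allotted to Farouk's branch passes to Farouk's issue by representation.
The 3/20 is divided into 2 equal shares of 3/40 among Fahad, Khalida.
Fahad predeceased; the 3/40 allotted to Fahad's branch passes to Fahad's issue by representation.
The 3/40 is divided into 3 equal shares of 1/40 among Yasmin, Tariq, Hamid.
Yasmin is living and takes 1/40.
Tariq is living and takes 1/40.
Hamid is living and takes 1/40.
Khalida is living and takes 3/40.
Bashir predeceased; the 3/20 allotted to Bashir's branch passes to Bashir's issue by representation.
The 3/20 is divided into 2 equal shares of 3/40 among Widad, Samir.
Widad is living and takes 3/40.
Samir is living and takes 3/40.
Umar is living and takes 3/20.
Hanan predeceased; the 3/20 allotted to Hanan's branch passes to Hanan's issue by representation.
The 3/20 is divided into 3 equal shares of 1/20 among Ghada, Rashida, Karim.
Ghada is living and takes 1/20.
Rashida is living and takes 1/20.
Karim is living and takes 1/20.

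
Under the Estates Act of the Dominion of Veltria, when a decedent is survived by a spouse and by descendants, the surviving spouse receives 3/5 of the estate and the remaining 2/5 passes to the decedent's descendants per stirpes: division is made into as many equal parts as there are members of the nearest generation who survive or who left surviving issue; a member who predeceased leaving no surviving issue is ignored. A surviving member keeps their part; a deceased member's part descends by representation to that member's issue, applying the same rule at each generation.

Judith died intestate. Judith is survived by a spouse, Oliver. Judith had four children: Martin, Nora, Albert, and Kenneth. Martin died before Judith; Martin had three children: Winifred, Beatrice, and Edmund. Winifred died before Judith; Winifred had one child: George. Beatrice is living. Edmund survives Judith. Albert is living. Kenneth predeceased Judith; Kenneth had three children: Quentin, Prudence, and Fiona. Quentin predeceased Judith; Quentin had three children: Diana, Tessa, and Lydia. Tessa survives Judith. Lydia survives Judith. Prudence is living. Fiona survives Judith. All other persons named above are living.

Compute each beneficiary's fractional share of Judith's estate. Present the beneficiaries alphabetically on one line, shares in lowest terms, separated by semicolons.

Albert 1/10; Beatrice 1/30; Diana 1/90; Edmund 1/30; Fiona 1/30; George 1/30; Lydia 1/90; Nora 1/10; Oliver 3/5; Prudence 1/30; Tessa 1/90

Oliver, as surviving spouse, takes 3/5.
The remaining 2/5 passes to Judith's descendants per stirpes.
The 2/5 is divided into 4 equal shares of 1/10 among Martin, Nora, Albert, Kenneth.
Martin predeceased; the 1/10 allotted to Martin's branch passes to Martin's issue by representation.
The 1/10 is divided into 3 equal shares of 1/30 among Winifred, Beatrice, Edmund.
Winifred predeceased; the 1/30 allotted to Winifred's branch passes to Winifred's issue by representation.
George is the sole taker at this level and receives the full 1/30.
Beatrice is living and takes 1/30.
Edmund is living and takes 1/30.
Nora is living and takes 1/10.
Albert is living and takes 1/10.
Kenneth predeceased; the 1/10 allotted to Kenneth's branch passes to Kenneth's issue by representation.
The 1/10 is divided into 3 equal shares of 1/30 among Quentin, Prudence, Fiona.
Quentin predeceased; the 1/30 allotted to Quentin's branch passes to Quentin's issue by representation.
The 1/30 is divided into 3 equal shares of 1/90 among Diana, Tessa, Lydia.
Diana is living and takes 1/90.
Tessa is living and takes 1/90.
Lydia is living and takes 1/90.
Prudence is living and takes 1/30.
Fiona is living and takes 1/30.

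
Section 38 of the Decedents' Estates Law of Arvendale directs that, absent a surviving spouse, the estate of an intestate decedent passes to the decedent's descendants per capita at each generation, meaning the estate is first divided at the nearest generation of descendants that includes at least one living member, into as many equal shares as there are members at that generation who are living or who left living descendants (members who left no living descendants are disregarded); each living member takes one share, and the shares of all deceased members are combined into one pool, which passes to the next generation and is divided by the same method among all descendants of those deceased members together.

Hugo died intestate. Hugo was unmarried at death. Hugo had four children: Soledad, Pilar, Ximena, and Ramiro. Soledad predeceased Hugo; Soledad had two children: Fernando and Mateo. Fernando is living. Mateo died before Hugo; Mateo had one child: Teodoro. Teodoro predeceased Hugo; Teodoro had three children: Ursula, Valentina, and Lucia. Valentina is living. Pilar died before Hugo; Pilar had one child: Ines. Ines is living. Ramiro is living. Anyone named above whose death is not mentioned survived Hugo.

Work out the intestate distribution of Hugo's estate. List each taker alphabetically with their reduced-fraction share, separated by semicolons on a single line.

Fernando 1/6; Ines 1/6; Lucia 1/18; Ramiro 1/4; Ursula 1/18; Valentina 1/18; Ximena 1/4

There is no surviving spouse, so the entire estate passes to Hugo's descendants per capita at each generation.
At generation 1 (Soledad, Pilar, Ximena, Ramiro) there are 4 shares of (1)/4 = 1/4 each.
Living: Ximena and Ramiro — each takes 1/4.
Deceased: Soledad and Pilar. Their combined 1/2 is pooled and carried to generation 2.
At generation 2 (Fernando, Mateo, Ines) there are 3 shares of (1/2)/3 = 1/6 each.
Living: Fernando and Ines — each takes 1/6.
Deceased: Mateo. That 1/6 share is carried to generation 3.
At generation 3 (Teodoro) there are 1 shares of (1/6)/1 = 1/6 each.
Deceased: Teodoro. That 1/6 share is carried to generation 4.
At generation 4 (Ursula, Valentina, Lucia) there are 3 shares of (1/6)/3 = 1/18 each.
Living: Ursula, Valentina, and Lucia — each takes 1/18.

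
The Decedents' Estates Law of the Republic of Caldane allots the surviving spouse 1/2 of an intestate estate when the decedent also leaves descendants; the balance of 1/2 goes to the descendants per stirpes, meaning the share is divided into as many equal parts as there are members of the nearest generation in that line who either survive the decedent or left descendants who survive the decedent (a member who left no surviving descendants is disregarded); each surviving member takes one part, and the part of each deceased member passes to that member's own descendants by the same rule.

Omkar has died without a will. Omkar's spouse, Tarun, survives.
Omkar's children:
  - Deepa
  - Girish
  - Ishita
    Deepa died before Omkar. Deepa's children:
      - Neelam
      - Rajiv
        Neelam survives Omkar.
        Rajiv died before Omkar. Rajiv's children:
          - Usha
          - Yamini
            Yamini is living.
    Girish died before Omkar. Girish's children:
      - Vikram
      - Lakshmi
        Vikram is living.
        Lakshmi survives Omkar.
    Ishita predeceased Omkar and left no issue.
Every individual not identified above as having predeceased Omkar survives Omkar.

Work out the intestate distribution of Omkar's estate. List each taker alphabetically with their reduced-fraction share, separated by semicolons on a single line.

Lakshmi 1/8; Neelam 1/8; Tarun 1/2; Usha 1/16; Vikram 1/8; Yamini 1/16

Tarun, as surviving spouse, takes 1/2.
The remaining 1/2 passes to Omkar's descendants per stirpes.
Ishita left no surviving issue, so that branch lapses and is disregarded.
The 1/2 is divided into 2 equal shares of 1/4 among Deepa, Girish.
Deepa predeceased; the 1/4 allotted to Deepa's branch passes to Deepa's issue by representation.
The 1/4 is divided into 2 equal shares of 1/8 among Neelam, Rajiv.
Neelam is living and takes 1/8.
Rajiv predeceased; the 1/8 allotted to Rajiv's branch passes to Rajiv's issue by representation.
The 1/8 is divided into 2 equal shares of 1/16 among Usha, Yamini.
Usha is living and takes 1/16.
Yamini is living and takes 1/16.
Girish predeceased; the 1/4 allotted to Girish's branch passes to Girish's issue by representation.
The 1/4 is divided into 2 equal shares of 1/8 among Vikram, Lakshmi.
Vikram is living and takes 1/8.
Lakshmi is living and takes 1/8.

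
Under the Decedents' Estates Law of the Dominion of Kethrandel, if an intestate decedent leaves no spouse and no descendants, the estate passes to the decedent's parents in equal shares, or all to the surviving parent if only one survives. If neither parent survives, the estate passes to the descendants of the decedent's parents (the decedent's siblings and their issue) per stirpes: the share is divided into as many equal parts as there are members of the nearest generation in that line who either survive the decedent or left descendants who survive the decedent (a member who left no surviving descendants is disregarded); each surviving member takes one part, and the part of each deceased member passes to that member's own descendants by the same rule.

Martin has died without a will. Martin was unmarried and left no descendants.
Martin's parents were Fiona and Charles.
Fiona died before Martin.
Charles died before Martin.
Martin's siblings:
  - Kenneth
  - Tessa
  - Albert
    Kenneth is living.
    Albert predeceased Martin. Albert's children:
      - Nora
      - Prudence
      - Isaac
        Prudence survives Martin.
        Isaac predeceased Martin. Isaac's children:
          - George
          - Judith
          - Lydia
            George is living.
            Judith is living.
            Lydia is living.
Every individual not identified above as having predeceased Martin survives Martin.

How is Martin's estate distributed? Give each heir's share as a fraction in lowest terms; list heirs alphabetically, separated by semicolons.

George 1/27; Judith 1/27; Kenneth 1/3; Lydia 1/27; Nora 1/9; Prudence 1/9; Tessa 1/3

Neither parent survives and there are no descendants, so the estate passes to Martin's siblings and their issue per stirpes.
The estate is divided into 3 equal shares of 1/3 among Kenneth, Tessa, Albert.
Kenneth is living and takes 1/3.
Tessa is living and takes 1/3.
Albert predeceased; the 1/3 allotted to Albert's branch passes to Albert's issue by representation.
The 1/3 is divided into 3 equal shares of 1/9 among Nora, Prudence, Isaac.
Nora is living and takes 1/9.
Prudence is living and takes 1/9.
Isaac predeceased; the 1/9 allotted to Isaac's branch passes to Isaac's issue by representation.
The 1/9 is divided into 3 equal shares of 1/27 among George, Judith, Lydia.
George is living and takes 1/27.
Judith is living and takes 1/27.
Lydia is living and takes 1/27.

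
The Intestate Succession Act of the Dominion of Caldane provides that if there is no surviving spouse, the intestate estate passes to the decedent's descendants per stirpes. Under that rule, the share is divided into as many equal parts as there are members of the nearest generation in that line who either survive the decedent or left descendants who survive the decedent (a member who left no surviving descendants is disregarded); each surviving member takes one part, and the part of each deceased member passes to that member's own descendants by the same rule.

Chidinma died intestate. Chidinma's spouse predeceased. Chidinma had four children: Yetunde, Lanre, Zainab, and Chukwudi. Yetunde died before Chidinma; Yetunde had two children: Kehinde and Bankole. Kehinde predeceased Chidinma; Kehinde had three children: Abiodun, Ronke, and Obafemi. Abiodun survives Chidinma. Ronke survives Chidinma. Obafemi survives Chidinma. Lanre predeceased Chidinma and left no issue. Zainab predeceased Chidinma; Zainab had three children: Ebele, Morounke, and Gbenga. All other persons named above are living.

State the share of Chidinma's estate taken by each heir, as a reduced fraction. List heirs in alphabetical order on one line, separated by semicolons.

Abiodun 1/18; Bankole 1/6; Chukwudi 1/3; Ebele 1/9; Gbenga 1/9; Morounke 1/9; Obafemi 1/18; Ronke 1/18

There is no surviving spouse, so the entire estate passes to Chidinma's descendants per stirpes.
Lanre left no surviving issue, so that branch lapses and is disregarded.
The estate is divided into 3 equal shares of 1/3 among Yetunde, Zainab, Chukwudi.
Yetunde predeceased; the 1/3 allotted to Yetunde's branch passes to Yetunde's issue by representation.
The 1/3 is divided into 2 equal shares of 1/6 among Kehinde, Bankole.
Kehinde predeceased; the 1/6 allotted to Kehinde's branch passes to Kehinde's issue by representation.
The 1/6 is divided into 3 equal shares of 1/18 among Abiodun, Ronke, Obafemi.
Abiodun is living and takes 1/18.
Ronke is living and takes 1/18.
Obafemi is living and takes 1/18.
Bankole is living and takes 1/6.
Zainab predeceased; the 1/3 allotted to Zainab's branch passes to Zainab's issue by representation.
The 1/3 is divided into 3 equal shares of 1/9 among Ebele, Morounke, Gbenga.
Ebele is living and takes 1/9.
Morounke is living and takes 1/9.
Gbenga is living and takes 1/9.
Chukwudi is living and takes 1/3.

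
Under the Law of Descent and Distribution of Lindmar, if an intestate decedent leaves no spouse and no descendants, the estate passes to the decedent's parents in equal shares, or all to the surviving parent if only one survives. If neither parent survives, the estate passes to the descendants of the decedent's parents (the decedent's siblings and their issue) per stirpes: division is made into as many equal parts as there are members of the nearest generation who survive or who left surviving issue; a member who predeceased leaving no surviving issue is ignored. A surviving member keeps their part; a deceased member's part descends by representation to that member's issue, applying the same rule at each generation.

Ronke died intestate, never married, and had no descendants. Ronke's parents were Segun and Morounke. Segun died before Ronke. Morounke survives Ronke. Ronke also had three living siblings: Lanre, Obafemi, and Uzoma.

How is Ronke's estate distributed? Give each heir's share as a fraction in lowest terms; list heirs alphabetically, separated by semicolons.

Morounke 1

Only one parent, Morounke, survives, so Morounke takes the entire estate. The siblings take nothing because a surviving parent has priority.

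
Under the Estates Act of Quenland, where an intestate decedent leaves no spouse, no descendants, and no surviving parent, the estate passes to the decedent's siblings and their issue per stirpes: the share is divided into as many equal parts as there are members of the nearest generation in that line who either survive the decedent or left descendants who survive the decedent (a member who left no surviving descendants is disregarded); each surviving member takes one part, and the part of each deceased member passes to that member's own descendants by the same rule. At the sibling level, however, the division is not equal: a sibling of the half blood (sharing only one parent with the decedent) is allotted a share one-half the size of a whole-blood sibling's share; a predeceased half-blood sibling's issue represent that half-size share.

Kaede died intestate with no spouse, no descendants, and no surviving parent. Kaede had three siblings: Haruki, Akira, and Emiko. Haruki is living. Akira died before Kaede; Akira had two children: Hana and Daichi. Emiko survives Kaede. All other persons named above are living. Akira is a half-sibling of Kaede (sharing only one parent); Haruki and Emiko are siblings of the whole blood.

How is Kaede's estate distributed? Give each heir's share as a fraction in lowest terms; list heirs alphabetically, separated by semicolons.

Daichi 1/10; Emiko 2/5; Hana 1/10; Haruki 2/5

No spouse, descendants, or parent survives, so the estate passes to Kaede's siblings per stirpes.
Half-blood siblings count for one-half the weight of whole-blood siblings at the initial division.
Dividing 1 in proportion to weights (total weight 5/2): Haruki (weight 1) → 2/5; Akira (weight 1/2) → 1/5; Emiko (weight 1) → 2/5.
Haruki is living and takes 2/5.
Akira predeceased; the 1/5 allotted to Akira's branch passes to Akira's issue by representation.
The 1/5 is divided into 2 equal shares of 1/10 among Hana, Daichi.
Hana is living and takes 1/10.
Daichi is living and takes 1/10.
Emiko is living and takes 2/5.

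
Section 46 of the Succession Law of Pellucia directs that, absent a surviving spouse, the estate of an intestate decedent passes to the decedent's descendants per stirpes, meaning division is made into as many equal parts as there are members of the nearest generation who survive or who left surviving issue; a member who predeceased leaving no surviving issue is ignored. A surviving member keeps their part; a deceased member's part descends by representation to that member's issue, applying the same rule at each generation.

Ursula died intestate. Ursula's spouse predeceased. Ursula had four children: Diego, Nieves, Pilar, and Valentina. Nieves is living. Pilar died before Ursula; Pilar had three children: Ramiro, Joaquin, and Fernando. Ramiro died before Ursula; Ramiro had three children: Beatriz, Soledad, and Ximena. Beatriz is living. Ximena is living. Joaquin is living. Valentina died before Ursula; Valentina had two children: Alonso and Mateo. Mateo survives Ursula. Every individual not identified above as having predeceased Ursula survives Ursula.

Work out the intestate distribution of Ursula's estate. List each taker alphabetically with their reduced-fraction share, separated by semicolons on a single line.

Alonso 1/8; Beatriz 1/36; Diego 1/4; Fernando 1/12; Joaquin 1/12; Mateo 1/8; Nieves 1/4; Soledad 1/36; Ximena 1/36

There is no surviving spouse, so the entire estate passes to Ursula's descendants per stirpes.
The estate is divided into 4 equal shares of 1/4 among Diego, Nieves, Pilar, Valentina.
Diego is living and takes 1/4.
Nieves is living and takes 1/4.
Pilar predeceased; the 1/4 allotted to Pilar's branch passes to Pilar's issue by representation.
The 1/4 is divided into 3 equal shares of 1/12 among Ramiro, Joaquin, Fernando.
Ramiro predeceased; the 1/12 allotted to Ramiro's branch passes to Ramiro's issue by representation.
The 1/12 is divided into 3 equal shares of 1/36 among Beatriz, Soledad, Ximena.
Beatriz is living and takes 1/36.
Soledad is living and takes 1/36.
Ximena is living and takes 1/36.
Joaquin is living and takes 1/12.
Fernando is living and takes 1/12.
Valentina predeceased; the 1/4 allotted to Valentina's branch passes to Valentina's issue by representation.
The 1/4 is divided into 2 equal shares of 1/8 among Alonso, Mateo.
Alonso is living and takes 1/8.
Mateo is living and takes 1/8.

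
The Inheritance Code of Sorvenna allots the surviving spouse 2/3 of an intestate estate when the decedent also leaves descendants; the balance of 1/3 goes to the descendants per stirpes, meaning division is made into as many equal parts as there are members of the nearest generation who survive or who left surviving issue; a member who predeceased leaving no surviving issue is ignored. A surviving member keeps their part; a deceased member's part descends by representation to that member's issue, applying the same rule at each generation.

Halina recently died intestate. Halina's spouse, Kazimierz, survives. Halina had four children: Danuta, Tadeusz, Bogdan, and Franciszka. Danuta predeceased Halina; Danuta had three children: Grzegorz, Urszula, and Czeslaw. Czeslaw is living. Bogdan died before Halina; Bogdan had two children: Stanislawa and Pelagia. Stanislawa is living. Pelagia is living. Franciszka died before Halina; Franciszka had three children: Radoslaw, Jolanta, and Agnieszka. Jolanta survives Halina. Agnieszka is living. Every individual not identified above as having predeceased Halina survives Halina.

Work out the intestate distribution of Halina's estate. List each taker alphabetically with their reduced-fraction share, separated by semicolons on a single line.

Kazimierz, as surviving spouse, takes 2/3.
The remaining 1/3 passes to Halina's descendants per stirpes.
The 1/3 is divided into 4 equal shares of 1/12 among Danuta, Tadeusz, Bogdan, Franciszka.
Danuta predeceased; the 1/12 allotted to Danuta's branch passes to Danuta's issue by representation.
The 1/12 is divided into 3 equal shares of 1/36 among Grzegorz, Urszula, Czeslaw.
Grzegorz is living and takes 1/36.
Urszula is living and takes 1/36.
Czeslaw is living and takes 1/36.
Tadeusz is living and takes 1/12.
Bogdan predeceased; the 1/12 allotted to Bogdan's branch passes to Bogdan's issue by representation.
The 1/12 is divided into 2 equal shares of 1/24 among Stanislawa, Pelagia.
Stanislawa is living and takes 1/24.
Pelagia is living and takes 1/24.
Franciszka predeceased; the 1/12 allotted to Franciszka's branch passes to Franciszka's issue by representation.
The 1/12 is divided into 3 equal shares of 1/36 among Radoslaw, Jolanta, Agnieszka.
Radoslaw is living and takes 1/36.
Jolanta is living and takes 1/36.
Agnieszka is living and takes 1/36.

Agnieszka 1/36; Czeslaw 1/36; Grzegorz 1/36; Jolanta 1/36; Kazimierz 2/3; Pelagia 1/24; Radoslaw 1/36; Stanislawa 1/24; Tadeusz 1/12; Urszula 1/36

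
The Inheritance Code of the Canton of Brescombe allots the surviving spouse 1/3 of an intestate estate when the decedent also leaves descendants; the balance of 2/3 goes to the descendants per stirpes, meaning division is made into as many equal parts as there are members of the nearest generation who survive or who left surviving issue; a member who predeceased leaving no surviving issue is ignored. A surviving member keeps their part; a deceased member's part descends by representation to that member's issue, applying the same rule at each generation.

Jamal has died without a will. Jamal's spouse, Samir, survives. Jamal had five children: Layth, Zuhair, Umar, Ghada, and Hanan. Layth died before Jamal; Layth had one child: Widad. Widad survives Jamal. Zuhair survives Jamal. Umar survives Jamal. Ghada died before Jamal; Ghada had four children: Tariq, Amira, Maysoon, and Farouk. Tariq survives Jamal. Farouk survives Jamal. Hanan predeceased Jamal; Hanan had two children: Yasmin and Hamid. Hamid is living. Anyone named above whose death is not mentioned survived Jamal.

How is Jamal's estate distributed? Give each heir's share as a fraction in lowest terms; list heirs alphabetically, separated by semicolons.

Amira 1/30; Farouk 1/30; Hamid 1/15; Maysoon 1/30; Samir 1/3; Tariq 1/30; Umar 2/15; Widad 2/15; Yasmin 1/15; Zuhair 2/15

Samir, as surviving spouse, takes 1/3.
The remaining 2/3 passes to Jamal's descendants per stirpes.
The 2/3 is divided into 5 equal shares of 2/15 among Layth, Zuhair, Umar, Ghada, Hanan.
Layth predeceased; the 2/15 allotted to Layth's branch passes to Layth's issue by representation.
Widad is the sole taker at this level and receives the full 2/15.
Zuhair is living and takes 2/15.
Umar is living and takes 2/15.
Ghada predeceased; the 2/15 allotted to Ghada's branch passes to Ghada's issue by representation.
The 2/15 is divided into 4 equal shares of 1/30 among Tariq, Amira, Maysoon, Farouk.
Tariq is living and takes 1/30.
Amira is living and takes 1/30.
Maysoon is living and takes 1/30.
Farouk is living and takes 1/30.
Hanan predeceased; the 2/15 allotted to Hanan's branch passes to Hanan's issue by representation.
The 2/15 is divided into 2 equal shares of 1/15 among Yasmin, Hamid.
Yasmin is living and takes 1/15.
Hamid is living and takes 1/15.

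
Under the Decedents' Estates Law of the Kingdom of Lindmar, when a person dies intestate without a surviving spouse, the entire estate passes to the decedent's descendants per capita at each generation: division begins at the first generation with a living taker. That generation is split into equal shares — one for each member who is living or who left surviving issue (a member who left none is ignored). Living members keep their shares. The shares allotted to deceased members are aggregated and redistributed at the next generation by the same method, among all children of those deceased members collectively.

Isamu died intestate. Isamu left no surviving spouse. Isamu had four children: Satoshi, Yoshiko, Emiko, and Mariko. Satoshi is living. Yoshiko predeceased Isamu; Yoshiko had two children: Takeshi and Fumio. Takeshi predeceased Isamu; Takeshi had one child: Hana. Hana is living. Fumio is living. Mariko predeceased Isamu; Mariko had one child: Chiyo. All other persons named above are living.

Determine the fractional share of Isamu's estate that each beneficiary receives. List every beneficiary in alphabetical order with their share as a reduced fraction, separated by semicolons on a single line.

There is no surviving spouse, so the entire estate passes to Isamu's descendants per capita at each generation.
At generation 1 (Satoshi, Yoshiko, Emiko, Mariko) there are 4 shares of (1)/4 = 1/4 each.
Living: Satoshi and Emiko — each takes 1/4.
Deceased: Yoshiko and Mariko. Their combined 1/2 is pooled and carried to generation 2.
At generation 2 (Takeshi, Fumio, Chiyo) there are 3 shares of (1/2)/3 = 1/6 each.
Living: Fumio and Chiyo — each takes 1/6.
Deceased: Takeshi. That 1/6 share is carried to generation 3.
At generation 3 (Hana) there are 1 shares of (1/6)/1 = 1/6 each.
Living: Hana — each takes 1/6.

Chiyo 1/6; Emiko 1/4; Fumio 1/6; Hana 1/6; Satoshi 1/4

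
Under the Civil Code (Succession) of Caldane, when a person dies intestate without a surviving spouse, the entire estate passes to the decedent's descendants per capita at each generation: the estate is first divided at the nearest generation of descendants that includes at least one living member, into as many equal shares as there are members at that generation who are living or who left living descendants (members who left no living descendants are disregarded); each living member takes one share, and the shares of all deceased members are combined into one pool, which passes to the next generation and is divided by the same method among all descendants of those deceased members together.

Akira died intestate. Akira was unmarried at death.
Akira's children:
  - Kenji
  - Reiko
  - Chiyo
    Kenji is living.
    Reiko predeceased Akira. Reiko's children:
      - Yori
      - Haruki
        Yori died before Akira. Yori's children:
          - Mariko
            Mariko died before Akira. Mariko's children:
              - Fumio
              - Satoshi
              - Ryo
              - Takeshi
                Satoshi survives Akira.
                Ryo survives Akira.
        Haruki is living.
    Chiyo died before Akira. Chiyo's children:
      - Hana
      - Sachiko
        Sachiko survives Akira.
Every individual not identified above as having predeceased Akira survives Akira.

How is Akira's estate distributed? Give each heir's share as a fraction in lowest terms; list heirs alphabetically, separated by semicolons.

There is no surviving spouse, so the entire estate passes to Akira's descendants per capita at each generation.
At generation 1 (Kenji, Reiko, Chiyo) there are 3 shares of (1)/3 = 1/3 each.
Living: Kenji — each takes 1/3.
Deceased: Reiko and Chiyo. Their combined 2/3 is pooled and carried to generation 2.
At generation 2 (Yori, Haruki, Hana, Sachiko) there are 4 shares of (2/3)/4 = 1/6 each.
Living: Haruki, Hana, and Sachiko — each takes 1/6.
Deceased: Yori. That 1/6 share is carried to generation 3.
At generation 3 (Mariko) there are 1 shares of (1/6)/1 = 1/6 each.
Deceased: Mariko. That 1/6 share is carried to generation 4.
At generation 4 (Fumio, Satoshi, Ryo, Takeshi) there are 4 shares of (1/6)/4 = 1/24 each.
Living: Fumio, Satoshi, Ryo, and Takeshi — each takes 1/24.

Fumio 1/24; Hana 1/6; Haruki 1/6; Kenji 1/3; Ryo 1/24; Sachiko 1/6; Satoshi 1/24; Takeshi 1/24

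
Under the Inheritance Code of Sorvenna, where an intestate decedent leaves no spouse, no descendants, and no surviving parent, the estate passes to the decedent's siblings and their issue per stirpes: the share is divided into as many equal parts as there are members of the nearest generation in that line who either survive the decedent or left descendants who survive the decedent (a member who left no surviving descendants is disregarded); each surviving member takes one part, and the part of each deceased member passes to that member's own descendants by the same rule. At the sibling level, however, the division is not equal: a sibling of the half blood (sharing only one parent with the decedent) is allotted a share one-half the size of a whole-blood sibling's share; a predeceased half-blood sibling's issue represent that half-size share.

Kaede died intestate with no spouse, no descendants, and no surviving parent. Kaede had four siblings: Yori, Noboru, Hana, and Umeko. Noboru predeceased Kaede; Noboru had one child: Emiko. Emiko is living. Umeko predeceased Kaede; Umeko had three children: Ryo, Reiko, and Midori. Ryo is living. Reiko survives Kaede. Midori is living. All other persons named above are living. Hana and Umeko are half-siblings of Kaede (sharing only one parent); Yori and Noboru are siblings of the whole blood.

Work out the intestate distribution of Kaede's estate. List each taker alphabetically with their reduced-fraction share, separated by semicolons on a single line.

Emiko 1/3; Hana 1/6; Midori 1/18; Reiko 1/18; Ryo 1/18; Yori 1/3

No spouse, descendants, or parent survives, so the estate passes to Kaede's siblings per stirpes.
Half-blood siblings count for one-half the weight of whole-blood siblings at the initial division.
Dividing 1 in proportion to weights (total weight 3): Yori (weight 1) → 1/3; Noboru (weight 1) → 1/3; Hana (weight 1/2) → 1/6; Umeko (weight 1/2) → 1/6.
Yori is living and takes 1/3.
Noboru predeceased; the 1/3 allotted to Noboru's branch passes to Noboru's issue by representation.
Emiko is the sole taker at this level and receives the full 1/3.
Hana is living and takes 1/6.
Umeko predeceased; the 1/6 allotted to Umeko's branch passes to Umeko's issue by representation.
The 1/6 is divided into 3 equal shares of 1/18 among Ryo, Reiko, Midori.
Ryo is living and takes 1/18.
Reiko is living and takes 1/18.
Midori is living and takes 1/18.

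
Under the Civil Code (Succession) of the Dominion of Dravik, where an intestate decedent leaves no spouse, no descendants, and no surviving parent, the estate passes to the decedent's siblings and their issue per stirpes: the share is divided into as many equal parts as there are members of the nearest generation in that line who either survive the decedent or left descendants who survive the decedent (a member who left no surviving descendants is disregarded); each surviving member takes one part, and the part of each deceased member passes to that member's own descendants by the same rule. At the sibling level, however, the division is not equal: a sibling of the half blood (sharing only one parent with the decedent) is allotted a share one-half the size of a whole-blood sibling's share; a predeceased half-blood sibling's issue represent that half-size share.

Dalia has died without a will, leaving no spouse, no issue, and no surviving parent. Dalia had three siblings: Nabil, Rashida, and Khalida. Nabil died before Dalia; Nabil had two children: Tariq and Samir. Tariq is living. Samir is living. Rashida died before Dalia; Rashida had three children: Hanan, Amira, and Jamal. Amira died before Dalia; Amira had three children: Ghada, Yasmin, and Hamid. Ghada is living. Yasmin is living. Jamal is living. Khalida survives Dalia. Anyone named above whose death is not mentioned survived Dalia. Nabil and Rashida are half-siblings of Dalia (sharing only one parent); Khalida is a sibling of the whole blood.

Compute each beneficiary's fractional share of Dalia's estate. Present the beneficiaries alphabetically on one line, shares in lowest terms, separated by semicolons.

No spouse, descendants, or parent survives, so the estate passes to Dalia's siblings per stirpes.
Half-blood siblings count for one-half the weight of whole-blood siblings at the initial division.
Dividing 1 in proportion to weights (total weight 2): Nabil (weight 1/2) → 1/4; Rashida (weight 1/2) → 1/4; Khalida (weight 1) → 1/2.
Nabil predeceased; the 1/4 allotted to Nabil's branch passes to Nabil's issue by representation.
The 1/4 is divided into 2 equal shares of 1/8 among Tariq, Samir.
Tariq is living and takes 1/8.
Samir is living and takes 1/8.
Rashida predeceased; the 1/4 allotted to Rashida's branch passes to Rashida's issue by representation.
The 1/4 is divided into 3 equal shares of 1/12 among Hanan, Amira, Jamal.
Hanan is living and takes 1/12.
Amira predeceased; the 1/12 allotted to Amira's branch passes to Amira's issue by representation.
The 1/12 is divided into 3 equal shares of 1/36 among Ghada, Yasmin, Hamid.
Ghada is living and takes 1/36.
Yasmin is living and takes 1/36.
Hamid is living and takes 1/36.
Jamal is living and takes 1/12.
Khalida is living and takes 1/2.

Ghada 1/36; Hamid 1/36; Hanan 1/12; Jamal 1/12; Khalida 1/2; Samir 1/8; Tariq 1/8; Yasmin 1/36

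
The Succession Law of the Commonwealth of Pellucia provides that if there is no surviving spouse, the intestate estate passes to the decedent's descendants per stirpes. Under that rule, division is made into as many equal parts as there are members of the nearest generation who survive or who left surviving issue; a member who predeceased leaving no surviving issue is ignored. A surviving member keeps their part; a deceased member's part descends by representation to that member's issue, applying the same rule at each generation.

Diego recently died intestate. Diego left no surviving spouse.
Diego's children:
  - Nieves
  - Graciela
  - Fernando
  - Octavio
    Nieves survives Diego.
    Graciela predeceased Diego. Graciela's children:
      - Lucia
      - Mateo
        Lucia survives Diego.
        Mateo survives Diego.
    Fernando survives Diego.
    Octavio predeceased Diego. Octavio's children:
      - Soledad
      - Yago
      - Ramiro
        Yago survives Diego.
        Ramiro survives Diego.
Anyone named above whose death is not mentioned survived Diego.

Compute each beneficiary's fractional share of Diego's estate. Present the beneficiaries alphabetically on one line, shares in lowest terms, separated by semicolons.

Fernando 1/4; Lucia 1/8; Mateo 1/8; Nieves 1/4; Ramiro 1/12; Soledad 1/12; Yago 1/12

There is no surviving spouse, so the entire estate passes to Diego's descendants per stirpes.
The estate is divided into 4 equal shares of 1/4 among Nieves, Graciela, Fernando, Octavio.
Nieves is living and takes 1/4.
Graciela predeceased; the 1/4 allotted to Graciela's branch passes to Graciela's issue by representation.
The 1/4 is divided into 2 equal shares of 1/8 among Lucia, Mateo.
Lucia is living and takes 1/8.
Mateo is living and takes 1/8.
Fernando is living and takes 1/4.
Octavio predeceased; the 1/4 allotted to Octavio's branch passes to Octavio's issue by representation.
The 1/4 is divided into 3 equal shares of 1/12 among Soledad, Yago, Ramiro.
Soledad is living and takes 1/12.
Yago is living and takes 1/12.
Ramiro is living and takes 1/12.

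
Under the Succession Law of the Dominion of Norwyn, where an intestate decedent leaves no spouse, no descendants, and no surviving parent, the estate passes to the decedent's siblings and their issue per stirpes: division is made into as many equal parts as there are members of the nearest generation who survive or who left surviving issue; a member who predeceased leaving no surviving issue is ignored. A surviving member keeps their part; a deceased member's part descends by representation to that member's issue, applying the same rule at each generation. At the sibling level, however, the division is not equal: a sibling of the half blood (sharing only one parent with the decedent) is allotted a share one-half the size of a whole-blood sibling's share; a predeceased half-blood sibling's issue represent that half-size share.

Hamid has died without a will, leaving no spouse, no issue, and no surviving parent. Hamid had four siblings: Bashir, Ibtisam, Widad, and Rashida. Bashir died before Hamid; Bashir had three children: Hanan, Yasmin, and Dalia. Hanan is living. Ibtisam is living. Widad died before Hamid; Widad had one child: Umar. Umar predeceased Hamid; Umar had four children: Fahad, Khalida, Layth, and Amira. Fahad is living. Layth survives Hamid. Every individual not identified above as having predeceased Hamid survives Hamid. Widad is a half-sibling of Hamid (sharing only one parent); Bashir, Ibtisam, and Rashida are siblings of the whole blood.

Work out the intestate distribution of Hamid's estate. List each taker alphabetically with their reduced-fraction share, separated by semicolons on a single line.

No spouse, descendants, or parent survives, so the estate passes to Hamid's siblings per stirpes.
Half-blood siblings count for one-half the weight of whole-blood siblings at the initial division.
Dividing 1 in proportion to weights (total weight 7/2): Bashir (weight 1) → 2/7; Ibtisam (weight 1) → 2/7; Widad (weight 1/2) → 1/7; Rashida (weight 1) → 2/7.
Bashir predeceased; the 2/7 allotted to Bashir's branch passes to Bashir's issue by representation.
The 2/7 is divided into 3 equal shares of 2/21 among Hanan, Yasmin, Dalia.
Hanan is living and takes 2/21.
Yasmin is living and takes 2/21.
Dalia is living and takes 2/21.
Ibtisam is living and takes 2/7.
Widad predeceased; the 1/7 allotted to Widad's branch passes to Widad's issue by representation.
Umar's line is the sole branch at this level, so the full 1/7 passes to Umar's issue by representation.
The 1/7 is divided into 4 equal shares of 1/28 among Fahad, Khalida, Layth, Amira.
Fahad is living and takes 1/28.
Khalida is living and takes 1/28.
Layth is living and takes 1/28.
Amira is living and takes 1/28.
Rashida is living and takes 2/7.

Amira 1/28; Dalia 2/21; Fahad 1/28; Hanan 2/21; Ibtisam 2/7; Khalida 1/28; Layth 1/28; Rashida 2/7; Yasmin 2/21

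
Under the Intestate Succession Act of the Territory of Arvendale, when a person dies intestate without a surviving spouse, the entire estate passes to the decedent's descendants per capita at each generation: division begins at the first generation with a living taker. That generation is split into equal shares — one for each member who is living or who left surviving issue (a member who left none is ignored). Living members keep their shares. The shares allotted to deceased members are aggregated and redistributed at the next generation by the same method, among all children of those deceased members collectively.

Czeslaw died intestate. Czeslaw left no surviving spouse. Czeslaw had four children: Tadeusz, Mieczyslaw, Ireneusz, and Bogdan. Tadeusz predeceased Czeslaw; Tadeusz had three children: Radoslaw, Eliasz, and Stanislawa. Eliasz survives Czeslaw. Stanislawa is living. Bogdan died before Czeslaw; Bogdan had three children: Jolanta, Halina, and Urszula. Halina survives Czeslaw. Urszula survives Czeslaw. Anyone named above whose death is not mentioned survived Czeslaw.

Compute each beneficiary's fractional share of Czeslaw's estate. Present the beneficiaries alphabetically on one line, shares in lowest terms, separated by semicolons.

There is no surviving spouse, so the entire estate passes to Czeslaw's descendants per capita at each generation.
At generation 1 (Tadeusz, Mieczyslaw, Ireneusz, Bogdan) there are 4 shares of (1)/4 = 1/4 each.
Living: Mieczyslaw and Ireneusz — each takes 1/4.
Deceased: Tadeusz and Bogdan. Their combined 1/2 is pooled and carried to generation 2.
At generation 2 (Radoslaw, Eliasz, Stanislawa, Jolanta, Halina, Urszula) there are 6 shares of (1/2)/6 = 1/12 each.
Living: Radoslaw, Eliasz, Stanislawa, Jolanta, Halina, and Urszula — each takes 1/12.

Eliasz 1/12; Halina 1/12; Ireneusz 1/4; Jolanta 1/12; Mieczyslaw 1/4; Radoslaw 1/12; Stanislawa 1/12; Urszula 1/12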